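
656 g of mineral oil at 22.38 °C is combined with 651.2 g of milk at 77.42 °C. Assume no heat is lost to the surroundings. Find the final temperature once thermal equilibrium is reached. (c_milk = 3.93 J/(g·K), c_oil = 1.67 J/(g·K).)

Taking heat into each body as positive, Σ m c ΔT = 0:
651.2×3.93×(T − 77.42) + 656×1.67×(T − 22.38) = 0
(2559.2 + 1095.5) T = 2559.2×77.42 + 1095.5×22.38
T ≈ 60.92 °C

T_f ≈ 60.9 °C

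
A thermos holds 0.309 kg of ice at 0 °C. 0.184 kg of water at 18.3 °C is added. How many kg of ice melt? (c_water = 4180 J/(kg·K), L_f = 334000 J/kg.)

m_melted ≈ 0.0421 kg

Heat available from the water dropping to 0 °C: 0.184·4180·18.3 = 14075 J.
Melting all 0.309 kg of ice would need 0.309·334000 = 103206 J.
14075 J < 103206 J, so only part of the ice melts and the system sits at 0 °C.
m_melt = 14075 / L_f = 0.04214 kg.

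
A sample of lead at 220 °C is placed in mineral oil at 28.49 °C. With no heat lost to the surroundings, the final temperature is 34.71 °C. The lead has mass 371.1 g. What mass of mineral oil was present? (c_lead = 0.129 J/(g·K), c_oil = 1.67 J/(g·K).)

m ≈ 854 g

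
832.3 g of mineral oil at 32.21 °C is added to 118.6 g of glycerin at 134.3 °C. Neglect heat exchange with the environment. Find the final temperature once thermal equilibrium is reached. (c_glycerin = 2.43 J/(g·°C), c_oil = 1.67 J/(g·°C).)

Energy conservation, ΣQ = 0:
118.6·2.43·(T − 134.3) + 832.3·1.67·(T − 32.21) = 0
1678.1 T = 83475
T = 83475 / 1678.1 = 49.7 °C

T_f ≈ 49.7 °C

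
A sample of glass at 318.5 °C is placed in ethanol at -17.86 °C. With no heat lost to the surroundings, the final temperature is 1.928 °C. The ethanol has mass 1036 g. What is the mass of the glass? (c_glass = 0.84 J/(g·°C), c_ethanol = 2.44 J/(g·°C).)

Heat lost by the glass = heat gained by the ethanol:
m×0.84×(318.5 − 1.928) = 1036×2.44×(1.928 − (-17.86))
265.92 m = 50021  ⇒  m ≈ 188.1 g

m ≈ 188 g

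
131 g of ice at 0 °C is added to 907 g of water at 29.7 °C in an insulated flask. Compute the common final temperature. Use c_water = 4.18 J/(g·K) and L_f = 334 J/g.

T_f ≈ 15.9 °C

Sum of m c ΔT and latent-heat terms is zero:
fusion: m_ice L_f = 131·334 = 43754
  warm the meltwater: 547.58 T
  water cools: 907·4.18·(T − 29.7) = 3791.3(T − 29.7)
4338.8 T = 112600 − 43754 = 68846
T ≈ 15.87 °C. Since T > 0 °C, the all-ice-melts assumption holds.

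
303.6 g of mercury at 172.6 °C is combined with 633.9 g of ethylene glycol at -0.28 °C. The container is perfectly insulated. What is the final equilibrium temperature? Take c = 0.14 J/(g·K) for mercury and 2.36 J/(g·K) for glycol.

T_f ≈ 4.5 °C

Heat lost by the mercury equals heat gained by the glycol:
303.6*0.14*(172.6 − T) = 633.9*2.36*(T − (-0.28))
42.5(172.6 − T) = 1496(T − (-0.28))
1538.5 T = 6917.3  ⇒  T ≈ 4.50 °C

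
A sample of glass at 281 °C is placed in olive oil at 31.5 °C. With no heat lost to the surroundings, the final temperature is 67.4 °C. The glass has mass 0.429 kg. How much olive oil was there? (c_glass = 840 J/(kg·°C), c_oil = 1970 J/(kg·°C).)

Let T be the final temperature. ΣQ_i = 0:
0.429·840·(67.4 − 281) + m·1970·(67.4 − 31.5) = 0
70723 m = 76973
m = 76973/70723 ≈ 1.088 kg

m ≈ 1.09 kg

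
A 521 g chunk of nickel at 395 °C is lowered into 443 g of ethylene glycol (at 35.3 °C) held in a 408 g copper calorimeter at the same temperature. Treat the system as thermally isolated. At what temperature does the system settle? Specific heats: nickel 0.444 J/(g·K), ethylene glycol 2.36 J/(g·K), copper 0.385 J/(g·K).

T_f ≈ 93.3 °C

T_f = Σ m_i c_i T_i / Σ m_i c_i:
T_f = (231.32*395 + 1045.5*35.3 + 157.08*35.3) / (231.32 + 1045.5 + 157.08)
    = 133823 / 1433.9 ≈ 93.33 °C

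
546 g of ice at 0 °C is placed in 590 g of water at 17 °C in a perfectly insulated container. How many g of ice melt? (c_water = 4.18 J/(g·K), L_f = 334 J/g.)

Heat available from the water dropping to 0 °C: 590×4.18×17 = 41925 J.
Fully melting the ice requires m_ice L_f = 546×334 = 182364 J.
That's not enough to melt it all — equilibrium is at 0 °C with ice remaining.
m_melted×334 = 41925  ⇒  m_melted ≈ 125.5 g.

m_melted ≈ 126 g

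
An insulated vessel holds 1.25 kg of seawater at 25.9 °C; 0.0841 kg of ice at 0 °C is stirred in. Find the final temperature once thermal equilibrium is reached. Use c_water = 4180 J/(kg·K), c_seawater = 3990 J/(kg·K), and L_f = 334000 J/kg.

Taking heat into each body as positive, Σ m c ΔT = 0:
melt ice: 0.0841·334000 = 28089
  meltwater 0→T: 0.0841·4180·T = 351.54 T
  seawater: 4987.5(T − 25.9)
5339 T = 129176 − 28089 = 101087
T ≈ 18.93 °C — above 0 °C, consistent with complete melting.

T_f ≈ 18.9 °C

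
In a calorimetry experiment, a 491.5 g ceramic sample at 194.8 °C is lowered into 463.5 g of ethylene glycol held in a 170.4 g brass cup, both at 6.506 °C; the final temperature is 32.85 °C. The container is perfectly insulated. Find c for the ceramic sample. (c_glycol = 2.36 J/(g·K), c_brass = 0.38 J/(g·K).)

Taking heat into each body as positive, Σ m c ΔT = 0:
491.5×c×(32.85 − 194.8) + 463.5×2.36×(32.85 − 6.506) + 170.4×0.38×(32.85 − 6.506) = 0
-79598 c = -30522
c = -30522/-79598 ≈ 0.3835 J/(g·K)

c ≈ 0.383 J/(g·K)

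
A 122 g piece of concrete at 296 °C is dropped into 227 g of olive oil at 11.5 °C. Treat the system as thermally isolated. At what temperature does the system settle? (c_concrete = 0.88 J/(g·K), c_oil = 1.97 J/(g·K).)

T_f is the heat-capacity-weighted average of the initial temperatures:
T_f = (107.36·296 + 447.19·11.5) / (107.36 + 447.19)
    = 36921 / 554.55 ≈ 66.58 °C

T_f ≈ 66.6 °C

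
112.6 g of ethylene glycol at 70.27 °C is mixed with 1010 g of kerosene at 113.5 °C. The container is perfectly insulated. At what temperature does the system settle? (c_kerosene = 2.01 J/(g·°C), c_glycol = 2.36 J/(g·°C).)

T_f is the heat-capacity-weighted average of the initial temperatures:
T_f = (2030.1×113.5 + 265.74×70.27) / (2030.1 + 265.74)
    = 249090 / 2295.8 ≈ 108.50 °C

T_f ≈ 108.5 °C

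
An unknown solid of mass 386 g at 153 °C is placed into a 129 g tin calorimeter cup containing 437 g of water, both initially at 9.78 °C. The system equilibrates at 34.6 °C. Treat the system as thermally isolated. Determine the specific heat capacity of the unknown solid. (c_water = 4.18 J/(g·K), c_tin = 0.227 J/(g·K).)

c ≈ 1.01 J/(g·K)

Net heat exchanged in the isolated system is zero:
386·c·(34.6 − 153) + 437·4.18·(34.6 − 9.78) + 129·0.227·(34.6 − 9.78) = 0
-45702 c = -46065
c = -46065/-45702 ≈ 1.008 J/(g·K)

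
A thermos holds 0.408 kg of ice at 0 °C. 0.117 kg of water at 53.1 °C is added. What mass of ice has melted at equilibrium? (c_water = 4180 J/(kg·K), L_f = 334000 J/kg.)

m_melted ≈ 0.0778 kg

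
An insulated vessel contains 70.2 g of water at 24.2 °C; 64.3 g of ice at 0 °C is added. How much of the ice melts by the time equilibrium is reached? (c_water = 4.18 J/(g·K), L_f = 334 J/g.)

Cooling the water to 0 °C releases 70.2·4.18·24.2 = 7101.2 J.
Fully melting the ice requires m_ice L_f = 64.3·334 = 21476 J.
Since 7101.2 < 21476 J, not all the ice melts; equilibrium is at 0 °C.
m_melt = 7101.2 / L_f = 21.26 g.

m_melted ≈ 21.3 g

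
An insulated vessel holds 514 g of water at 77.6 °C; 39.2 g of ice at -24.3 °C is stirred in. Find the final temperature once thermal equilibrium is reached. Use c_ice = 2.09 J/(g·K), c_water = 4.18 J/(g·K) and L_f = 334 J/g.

T_f ≈ 65.6 °C

Net heat exchanged in the isolated system is zero:
ice -24.3→0 °C: 39.2·2.09·24.3 = 1990.9
  fusion: m_ice L_f = 39.2·334 = 13093
  meltwater 0→T: 39.2·4.18·T = 163.86 T
  water: 2148.5(T − 77.6)
2312.4 T = 166725 − 15084 = 151642
T ≈ 65.58 °C (positive, so assuming full melt was valid).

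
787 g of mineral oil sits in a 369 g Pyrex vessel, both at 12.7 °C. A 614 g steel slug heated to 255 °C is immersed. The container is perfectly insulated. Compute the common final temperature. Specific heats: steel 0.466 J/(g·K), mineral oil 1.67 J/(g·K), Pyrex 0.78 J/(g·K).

T_f ≈ 49.4 °C

With ΣQ=0 the equilibrium temperature is the m·c-weighted mean:
T_f = (286.12*255 + 1314.3*12.7 + 287.82*12.7) / (286.12 + 1314.3 + 287.82)
    = 93308 / 1888.2 ≈ 49.42 °C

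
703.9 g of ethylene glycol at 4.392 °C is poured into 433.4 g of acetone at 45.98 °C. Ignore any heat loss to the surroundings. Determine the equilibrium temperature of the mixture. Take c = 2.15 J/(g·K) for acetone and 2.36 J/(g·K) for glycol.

Conservation of energy gives ΣQ = 0:
433.4·2.15·(T − 45.98) + 703.9·2.36·(T − 4.392) = 0
2593 T = 50141
T = 50141/2593 ≈ 19.34 °C

T_f ≈ 19.3 °C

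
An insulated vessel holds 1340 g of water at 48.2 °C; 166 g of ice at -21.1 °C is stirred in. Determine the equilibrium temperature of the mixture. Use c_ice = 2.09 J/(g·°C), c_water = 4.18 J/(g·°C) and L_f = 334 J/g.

T_f ≈ 32.9 °C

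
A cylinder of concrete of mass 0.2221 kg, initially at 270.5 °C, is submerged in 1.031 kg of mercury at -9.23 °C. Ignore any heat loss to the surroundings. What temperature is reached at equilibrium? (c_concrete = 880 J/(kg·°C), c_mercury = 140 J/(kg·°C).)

Net heat exchanged in the isolated system is zero:
0.2221×880×(T − 270.5) + 1.031×140×(T − (-9.23)) = 0
339.79 T = 51536
T = 51536/339.79 ≈ 151.67 °C

T_f ≈ 151.7 °C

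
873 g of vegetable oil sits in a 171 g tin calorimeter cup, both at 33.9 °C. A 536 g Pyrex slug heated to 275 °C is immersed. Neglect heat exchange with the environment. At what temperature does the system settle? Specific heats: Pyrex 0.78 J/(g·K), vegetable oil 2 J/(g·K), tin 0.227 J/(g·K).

T_f ≈ 79.7 °C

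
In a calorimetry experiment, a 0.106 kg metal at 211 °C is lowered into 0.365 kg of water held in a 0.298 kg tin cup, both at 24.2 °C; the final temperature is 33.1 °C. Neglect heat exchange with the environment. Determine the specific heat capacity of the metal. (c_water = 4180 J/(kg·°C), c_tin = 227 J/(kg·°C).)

c ≈ 752 J/(kg·°C)

Let T be the final temperature. ΣQ_i = 0:
0.106·c·(33.1 − 211) + 0.365·4180·(33.1 − 24.2) + 0.298·227·(33.1 − 24.2) = 0
-18.86 c = -14181
c = -14181/-18.86 ≈ 752 J/(kg·°C)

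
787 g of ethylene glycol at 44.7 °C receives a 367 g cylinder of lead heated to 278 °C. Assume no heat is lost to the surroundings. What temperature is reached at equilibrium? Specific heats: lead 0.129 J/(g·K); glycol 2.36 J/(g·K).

Heat gained plus heat lost sum to zero:
367*0.129*(T − 278) + 787*2.36*(T − 44.7) = 0
1904.7 T = 96184
T ≈ 50.50 °C

T_f ≈ 50.5 °C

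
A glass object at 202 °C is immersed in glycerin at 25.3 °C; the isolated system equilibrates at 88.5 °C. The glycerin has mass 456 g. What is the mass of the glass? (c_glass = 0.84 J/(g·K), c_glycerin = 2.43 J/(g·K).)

m ≈ 735 g

Energy conservation, ΣQ = 0:
m×0.84×(88.5 − 202) + 456×2.43×(88.5 − 25.3) = 0
-95.34 m = -70031
m = -70031/-95.34 ≈ 734.5 g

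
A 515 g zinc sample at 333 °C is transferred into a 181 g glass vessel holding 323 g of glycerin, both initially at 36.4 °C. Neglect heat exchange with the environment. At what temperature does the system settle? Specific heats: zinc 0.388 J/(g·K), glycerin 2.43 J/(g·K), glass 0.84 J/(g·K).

T_f ≈ 88.5 °C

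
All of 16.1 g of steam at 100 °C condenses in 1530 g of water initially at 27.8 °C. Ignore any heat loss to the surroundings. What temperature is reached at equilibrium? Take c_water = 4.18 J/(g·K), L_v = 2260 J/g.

T_f ≈ 34.2 °C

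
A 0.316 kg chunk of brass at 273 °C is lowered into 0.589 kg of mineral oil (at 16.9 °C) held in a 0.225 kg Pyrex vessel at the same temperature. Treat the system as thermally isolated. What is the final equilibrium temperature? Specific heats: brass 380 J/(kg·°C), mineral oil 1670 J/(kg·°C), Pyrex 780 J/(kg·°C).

Energy conservation, ΣQ = 0:
0.316*380*(T − 273) + 0.589*1670*(T − 16.9) + 0.225*780*(T − 16.9) = 0
120.08(T − 273) + 983.63(T − 16.9) + 175.5(T − 16.9) = 0
1279.2 T = 52371
T = 52371/1279.2 ≈ 40.94 °C

T_f ≈ 40.9 °C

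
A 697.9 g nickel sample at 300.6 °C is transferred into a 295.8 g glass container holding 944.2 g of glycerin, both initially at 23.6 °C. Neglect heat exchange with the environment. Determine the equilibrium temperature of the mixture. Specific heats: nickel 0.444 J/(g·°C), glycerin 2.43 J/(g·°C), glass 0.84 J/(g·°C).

T_f ≈ 53.7 °C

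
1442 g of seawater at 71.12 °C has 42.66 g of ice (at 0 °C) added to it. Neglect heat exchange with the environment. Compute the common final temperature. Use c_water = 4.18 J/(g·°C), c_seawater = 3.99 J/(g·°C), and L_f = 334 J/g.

T_f ≈ 66.6 °C

Taking heat into each body as positive, Σ m c ΔT = 0:
melt ice: 42.66×334 = 14248; warm the meltwater: 178.32 T; seawater cools: 1442×3.99×(T − 71.12) = 5753.6(T − 71.12)
5931.9 T = 409195 − 14248 = 394946
T ≈ 66.58 °C (positive, so assuming full melt was valid).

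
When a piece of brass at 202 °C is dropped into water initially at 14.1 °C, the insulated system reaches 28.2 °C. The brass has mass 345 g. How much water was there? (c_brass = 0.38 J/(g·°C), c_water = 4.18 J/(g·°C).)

m ≈ 387 g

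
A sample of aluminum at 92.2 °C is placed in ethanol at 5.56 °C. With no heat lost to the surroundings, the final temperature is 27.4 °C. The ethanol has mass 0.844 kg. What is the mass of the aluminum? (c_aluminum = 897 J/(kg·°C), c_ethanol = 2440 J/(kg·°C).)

m ≈ 0.774 kg

Heat lost by the aluminum = heat gained by the ethanol:
m×897×(92.2 − 27.4) = 0.844×2440×(27.4 − 5.56)
58126 m = 44976  ⇒  m ≈ 0.7738 kg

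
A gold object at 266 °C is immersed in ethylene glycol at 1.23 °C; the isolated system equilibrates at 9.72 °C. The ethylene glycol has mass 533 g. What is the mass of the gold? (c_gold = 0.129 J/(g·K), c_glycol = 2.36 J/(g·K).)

Heat lost by the gold = heat gained by the glycol:
m·0.129·(266 − 9.72) = 533·2.36·(9.72 − 1.23)
33.06 m = 10679  ⇒  m ≈ 323 g

m ≈ 323 g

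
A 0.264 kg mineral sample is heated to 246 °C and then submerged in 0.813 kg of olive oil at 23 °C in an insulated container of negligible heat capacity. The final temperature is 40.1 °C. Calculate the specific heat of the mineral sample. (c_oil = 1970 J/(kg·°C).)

c ≈ 504 J/(kg·°C)

Heat lost by the mineral sample = heat gained by the oil:
0.264·c·(246 − 40.1) = 0.813·1970·(40.1 − 23)
54.36 c = 27388  ⇒  c ≈ 503.8 J/(kg·°C)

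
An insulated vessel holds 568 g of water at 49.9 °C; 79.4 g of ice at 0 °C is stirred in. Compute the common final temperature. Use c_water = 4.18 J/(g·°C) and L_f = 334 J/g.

Sum of m c ΔT and latent-heat terms is zero:
melt ice: 79.4×334 = 26520; meltwater 0→T: 79.4×4.18×T = 331.89 T; water cools: 568×4.18×(T − 49.9) = 2374.2(T − 49.9)
2706.1 T = 118475 − 26520 = 91955
T ≈ 33.98 °C. Since T > 0 °C, the all-ice-melts assumption holds.

T_f ≈ 34.0 °C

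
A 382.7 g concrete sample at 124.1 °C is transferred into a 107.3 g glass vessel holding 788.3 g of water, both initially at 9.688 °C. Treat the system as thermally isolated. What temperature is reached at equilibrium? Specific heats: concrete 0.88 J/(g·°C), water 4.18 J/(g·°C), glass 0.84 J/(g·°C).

Conservation of energy gives ΣQ = 0:
382.7·0.88·(T − 124.1) + 788.3·4.18·(T − 9.688) + 107.3·0.84·(T − 9.688) = 0
3722 T = 74590
T = 74590/3722 ≈ 20.04 °C

T_f ≈ 20.0 °C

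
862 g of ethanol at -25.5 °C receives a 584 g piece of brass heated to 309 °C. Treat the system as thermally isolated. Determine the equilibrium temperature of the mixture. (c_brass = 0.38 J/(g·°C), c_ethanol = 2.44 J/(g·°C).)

Taking heat into each body as positive, Σ m c ΔT = 0:
584*0.38*(T − 309) + 862*2.44*(T − (-25.5)) = 0
221.92(T − 309) + 2103.3(T − (-25.5)) = 0
(221.92 + 2103.3) T = 221.92*309 + 2103.3*(-25.5)
T = 14940 / 2325.2 = 6.43 °C

T_f ≈ 6.4 °C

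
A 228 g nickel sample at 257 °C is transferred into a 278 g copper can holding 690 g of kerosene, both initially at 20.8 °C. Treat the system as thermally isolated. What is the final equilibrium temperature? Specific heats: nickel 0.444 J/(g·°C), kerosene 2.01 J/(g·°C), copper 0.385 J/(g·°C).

Energy conservation, ΣQ = 0:
228*0.444*(T − 257) + 690*2.01*(T − 20.8) + 278*0.385*(T − 20.8) = 0
101.23(T − 257) + 1386.9(T − 20.8) + 107.03(T − 20.8) = 0
(101.23 + 1386.9 + 107.03) T = 101.23*257 + 1386.9*20.8 + 107.03*20.8
T ≈ 35.79 °C

T_f ≈ 35.8 °C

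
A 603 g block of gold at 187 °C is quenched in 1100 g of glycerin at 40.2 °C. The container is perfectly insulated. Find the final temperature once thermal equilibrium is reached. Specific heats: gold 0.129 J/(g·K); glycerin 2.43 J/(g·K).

T_f ≈ 44.4 °C

T_f is the heat-capacity-weighted average of the initial temperatures:
T_f = (77.79*187 + 2673*40.2) / (77.79 + 2673)
    = 122001 / 2750.8 ≈ 44.35 °C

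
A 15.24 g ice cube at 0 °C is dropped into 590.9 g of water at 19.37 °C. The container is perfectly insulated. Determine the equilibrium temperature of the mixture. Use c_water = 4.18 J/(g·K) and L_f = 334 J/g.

T_f ≈ 16.9 °C

Heat gained plus heat lost sum to zero:
fusion: m_ice L_f = 15.24×334 = 5090.2; warm the meltwater: 63.7 T; water: 2470(T − 19.37)
2533.7 T = 47843 − 5090.2 = 42753
T ≈ 16.87 °C — above 0 °C, consistent with complete melting.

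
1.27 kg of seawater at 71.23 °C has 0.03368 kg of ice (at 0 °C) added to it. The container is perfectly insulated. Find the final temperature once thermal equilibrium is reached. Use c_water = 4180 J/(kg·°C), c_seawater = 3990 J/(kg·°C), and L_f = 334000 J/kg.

T_f ≈ 67.1 °C

Taking heat into each body as positive, Σ m c ΔT = 0:
fusion: m_ice L_f = 0.03368×334000 = 11249; meltwater 0→T: 0.03368×4180×T = 140.78 T; seawater cools: 1.27×3990×(T − 71.23) = 5067.3(T − 71.23)
5208.1 T = 360944 − 11249 = 349695
T ≈ 67.14 °C — above 0 °C, consistent with complete melting.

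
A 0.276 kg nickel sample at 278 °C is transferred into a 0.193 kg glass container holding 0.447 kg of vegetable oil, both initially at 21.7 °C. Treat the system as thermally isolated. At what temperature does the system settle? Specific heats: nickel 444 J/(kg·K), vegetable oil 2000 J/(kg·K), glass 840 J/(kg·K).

T_f ≈ 48.3 °C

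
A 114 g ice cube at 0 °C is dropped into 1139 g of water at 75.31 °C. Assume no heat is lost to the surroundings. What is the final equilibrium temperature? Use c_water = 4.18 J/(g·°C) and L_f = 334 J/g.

Setting the total heat transfer to zero:
fusion: m_ice L_f = 114×334 = 38076; warm the meltwater: 476.52 T; water: 4761(T − 75.31)
5237.5 T = 358552 − 38076 = 320476
T ≈ 61.19 °C — above 0 °C, consistent with complete melting.

T_f ≈ 61.2 °C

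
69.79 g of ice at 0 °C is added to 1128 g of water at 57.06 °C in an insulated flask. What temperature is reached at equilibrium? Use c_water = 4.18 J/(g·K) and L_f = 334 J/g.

T_f ≈ 49.1 °C

Sum of m c ΔT and latent-heat terms is zero:
melt ice: 69.79·334 = 23310
  meltwater 0→T: 69.79·4.18·T = 291.72 T
  water cools: 1128·4.18·(T − 57.06) = 4715(T − 57.06)
5006.8 T = 269040 − 23310 = 245730
T ≈ 49.08 °C — above 0 °C, consistent with complete melting.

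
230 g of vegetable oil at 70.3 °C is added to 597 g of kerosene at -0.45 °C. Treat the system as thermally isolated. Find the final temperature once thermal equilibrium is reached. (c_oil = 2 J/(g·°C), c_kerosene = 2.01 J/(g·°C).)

|Q_oil| = |Q_kerosene|:
230·2·(70.3 − T) = 597·2.01·(T − (-0.45))
460(70.3 − T) = 1200(T − (-0.45))
1660 T = 31798  ⇒  T ≈ 19.16 °C

T_f ≈ 19.2 °C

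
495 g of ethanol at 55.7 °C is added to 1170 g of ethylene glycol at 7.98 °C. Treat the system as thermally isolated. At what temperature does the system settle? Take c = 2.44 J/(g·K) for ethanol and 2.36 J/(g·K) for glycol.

T_f ≈ 22.5 °C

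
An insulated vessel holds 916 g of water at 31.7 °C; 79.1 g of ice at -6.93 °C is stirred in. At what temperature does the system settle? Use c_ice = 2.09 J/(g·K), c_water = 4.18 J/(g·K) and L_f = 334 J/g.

Sum of m c ΔT and latent-heat terms is zero:
warm ice to 0 °C: 79.1·2.09·(0 − (-6.93)) = 1145.7
  fusion: m_ice L_f = 79.1·334 = 26419
  warm the meltwater: 330.64 T
  water: 3828.9(T − 31.7)
4159.5 T = 121375 − 27565 = 93810
T ≈ 22.55 °C (positive, so assuming full melt was valid).

T_f ≈ 22.6 °C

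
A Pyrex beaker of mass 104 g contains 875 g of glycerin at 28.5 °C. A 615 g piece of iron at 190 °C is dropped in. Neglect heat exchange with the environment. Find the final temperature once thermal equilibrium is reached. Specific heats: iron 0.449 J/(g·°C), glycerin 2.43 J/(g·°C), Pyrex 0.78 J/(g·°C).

T_f ≈ 46.5 °C

Taking heat into each body as positive, Σ m c ΔT = 0:
615*0.449*(T − 190) + 875*2.43*(T − 28.5) + 104*0.78*(T − 28.5) = 0
276.13(T − 190) + 2126.2(T − 28.5) + 81.12(T − 28.5) = 0
2483.5 T = 115376
T ≈ 46.46 °C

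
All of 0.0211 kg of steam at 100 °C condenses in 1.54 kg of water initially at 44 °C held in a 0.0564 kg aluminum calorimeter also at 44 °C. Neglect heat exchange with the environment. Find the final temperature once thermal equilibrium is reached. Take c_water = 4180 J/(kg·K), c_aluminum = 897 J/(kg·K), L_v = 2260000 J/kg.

T_f ≈ 52.0 °C

Net heat exchanged in the isolated system is zero:
latent heat released on condensation: 0.0211×2260000 = 47686; condensed water 100 °C→T: 88.2(T − 100); original water: 6437.2(T − 44); aluminum cup: 0.0564×897×(T − 44) = 50.59(T − 44)
6576 T = 47686 + 8819.8 + 285463 = 341969
T ≈ 52.00 °C (< 100 °C, so full condensation is consistent).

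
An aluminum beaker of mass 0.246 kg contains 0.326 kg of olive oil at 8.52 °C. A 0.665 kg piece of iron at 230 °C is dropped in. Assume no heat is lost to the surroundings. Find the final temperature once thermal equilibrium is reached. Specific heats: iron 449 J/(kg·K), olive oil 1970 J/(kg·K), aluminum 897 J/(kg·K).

Energy conservation, ΣQ = 0:
0.665*449*(T − 230) + 0.326*1970*(T − 8.52) + 0.246*897*(T − 8.52) = 0
298.59(T − 230) + 642.22(T − 8.52) + 220.66(T − 8.52) = 0
(298.59 + 642.22 + 220.66) T = 298.59*230 + 642.22*8.52 + 220.66*8.52
T = 76026/1161.5 ≈ 65.46 °C

T_f ≈ 65.5 °C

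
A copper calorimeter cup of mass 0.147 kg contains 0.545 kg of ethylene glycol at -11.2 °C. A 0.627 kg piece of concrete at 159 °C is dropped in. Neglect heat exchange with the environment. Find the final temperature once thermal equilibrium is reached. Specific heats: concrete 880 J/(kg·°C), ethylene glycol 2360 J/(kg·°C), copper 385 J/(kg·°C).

T_f ≈ 38.4 °C

Setting the total heat transfer to zero:
0.627×880×(T − 159) + 0.545×2360×(T − (-11.2)) + 0.147×385×(T − (-11.2)) = 0
551.76(T − 159) + 1286.2(T − (-11.2)) + 56.59(T − (-11.2)) = 0
(551.76 + 1286.2 + 56.59) T = 551.76×159 + 1286.2×(-11.2) + 56.59×(-11.2)
T = 72691/1894.6 ≈ 38.37 °C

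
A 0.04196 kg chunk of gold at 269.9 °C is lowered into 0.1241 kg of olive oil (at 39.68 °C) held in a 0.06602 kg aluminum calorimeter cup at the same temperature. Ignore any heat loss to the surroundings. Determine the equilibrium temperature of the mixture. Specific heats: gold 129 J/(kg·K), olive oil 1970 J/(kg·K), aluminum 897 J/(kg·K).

With ΣQ=0 the equilibrium temperature is the m·c-weighted mean:
T_f = (5.413×269.9 + 244.48×39.68 + 59.22×39.68) / (5.413 + 244.48 + 59.22)
    = 13512 / 309.11 ≈ 43.71 °C

T_f ≈ 43.7 °C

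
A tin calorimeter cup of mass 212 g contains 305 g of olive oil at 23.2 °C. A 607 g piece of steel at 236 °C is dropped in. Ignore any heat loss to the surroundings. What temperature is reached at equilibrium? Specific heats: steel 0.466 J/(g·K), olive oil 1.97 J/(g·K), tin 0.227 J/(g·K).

T_f ≈ 87.8 °C

Let T be the final temperature. ΣQ_i = 0:
607*0.466*(T − 236) + 305*1.97*(T − 23.2) + 212*0.227*(T − 23.2) = 0
282.86(T − 236) + 600.85(T − 23.2) + 48.12(T − 23.2) = 0
931.84 T = 81812
T = 81812/931.84 ≈ 87.80 °C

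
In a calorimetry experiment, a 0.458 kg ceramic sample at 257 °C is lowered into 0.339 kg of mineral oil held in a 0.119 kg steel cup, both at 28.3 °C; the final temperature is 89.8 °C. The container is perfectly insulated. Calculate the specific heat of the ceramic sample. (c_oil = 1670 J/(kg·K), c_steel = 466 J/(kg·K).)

c ≈ 499 J/(kg·K)

Let T be the final temperature. ΣQ_i = 0:
0.458×c×(89.8 − 257) + 0.339×1670×(89.8 − 28.3) + 0.119×466×(89.8 − 28.3) = 0
-76.58 c = -38227
c = -38227/-76.58 ≈ 499.2 J/(kg·K)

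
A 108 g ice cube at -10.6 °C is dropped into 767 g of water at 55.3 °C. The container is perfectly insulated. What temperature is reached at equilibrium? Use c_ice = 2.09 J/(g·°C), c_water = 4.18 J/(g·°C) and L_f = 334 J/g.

T_f ≈ 38.0 °C

Sum of m c ΔT and latent-heat terms is zero:
warm ice to 0 °C: 108×2.09×(0 − (-10.6)) = 2392.6; latent heat to melt: 108×334 = 36072; warm the meltwater: 451.44 T; water: 3206.1(T − 55.3)
3657.5 T = 177295 − 38465 = 138830
T ≈ 37.96 °C (positive, so assuming full melt was valid).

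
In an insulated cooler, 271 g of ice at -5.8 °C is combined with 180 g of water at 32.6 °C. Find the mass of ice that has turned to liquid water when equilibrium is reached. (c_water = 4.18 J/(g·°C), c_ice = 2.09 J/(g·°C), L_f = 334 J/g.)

m_melted ≈ 63.6 g

Water can give up m c ΔT = 180×4.18×32.6 = 24528 J before reaching 0 °C.
Of that, 271×2.09×5.8 = 3285.1 J goes to bring the ice to 0 °C, leaving 21243 J.
Melting all 271 g of ice would need 271×334 = 90514 J.
Since 21243 < 90514 J, not all the ice melts; equilibrium is at 0 °C.
Mass melted = 21243/334 ≈ 63.6 g.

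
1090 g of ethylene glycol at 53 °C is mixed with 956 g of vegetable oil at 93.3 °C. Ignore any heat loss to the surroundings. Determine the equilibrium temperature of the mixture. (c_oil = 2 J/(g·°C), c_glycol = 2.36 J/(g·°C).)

T_f ≈ 70.2 °C

Let T be the final temperature. ΣQ_i = 0:
956*2*(T − 93.3) + 1090*2.36*(T − 53) = 0
1912(T − 93.3) + 2572.4(T − 53) = 0
4484.4 T = 314727
T ≈ 70.18 °C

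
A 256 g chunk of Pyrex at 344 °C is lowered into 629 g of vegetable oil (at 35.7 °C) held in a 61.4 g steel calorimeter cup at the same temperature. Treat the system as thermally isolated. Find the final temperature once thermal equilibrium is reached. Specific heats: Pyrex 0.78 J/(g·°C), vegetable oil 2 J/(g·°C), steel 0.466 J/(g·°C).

T_f ≈ 77.1 °C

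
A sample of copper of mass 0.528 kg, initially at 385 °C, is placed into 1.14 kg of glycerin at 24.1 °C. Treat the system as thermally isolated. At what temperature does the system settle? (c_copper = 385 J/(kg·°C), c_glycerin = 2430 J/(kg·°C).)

T_f is the heat-capacity-weighted average of the initial temperatures:
T_f = (203.28·385 + 2770.2·24.1) / (203.28 + 2770.2)
    = 145025 / 2973.5 ≈ 48.77 °C

T_f ≈ 48.8 °C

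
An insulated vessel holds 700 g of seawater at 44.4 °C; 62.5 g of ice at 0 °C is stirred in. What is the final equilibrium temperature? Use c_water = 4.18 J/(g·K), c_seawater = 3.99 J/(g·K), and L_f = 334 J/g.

T_f ≈ 33.8 °C

Sum of m c ΔT and latent-heat terms is zero:
latent heat to melt: 62.5·334 = 20875; meltwater 0→T: 62.5·4.18·T = 261.25 T; seawater: 2793(T − 44.4)
3054.2 T = 124009 − 20875 = 103134
T ≈ 33.77 °C. Since T > 0 °C, the all-ice-melts assumption holds.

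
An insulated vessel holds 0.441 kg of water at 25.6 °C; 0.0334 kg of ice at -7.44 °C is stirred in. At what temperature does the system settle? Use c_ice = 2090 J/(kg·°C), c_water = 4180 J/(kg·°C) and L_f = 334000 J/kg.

T_f ≈ 17.9 °C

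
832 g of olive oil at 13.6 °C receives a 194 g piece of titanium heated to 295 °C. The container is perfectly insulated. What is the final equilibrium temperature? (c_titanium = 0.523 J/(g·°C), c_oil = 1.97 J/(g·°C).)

|Q_titanium| = |Q_oil|:
194*0.523*(295 − T) = 832*1.97*(T − 13.6)
101.46(295 − T) = 1639(T − 13.6)
1740.5 T = 52222  ⇒  T ≈ 30.00 °C

T_f ≈ 30.0 °C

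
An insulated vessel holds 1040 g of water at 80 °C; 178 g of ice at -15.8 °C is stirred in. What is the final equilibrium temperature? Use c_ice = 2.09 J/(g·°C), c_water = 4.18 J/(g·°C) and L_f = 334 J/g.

Heat gained plus heat lost sum to zero:
warm ice to 0 °C: 178·2.09·(0 − (-15.8)) = 5877.9; fusion: m_ice L_f = 178·334 = 59452; meltwater 0→T: 178·4.18·T = 744.04 T; water: 4347.2(T − 80)
5091.2 T = 347776 − 65330 = 282446
T ≈ 55.48 °C (positive, so assuming full melt was valid).

T_f ≈ 55.5 °C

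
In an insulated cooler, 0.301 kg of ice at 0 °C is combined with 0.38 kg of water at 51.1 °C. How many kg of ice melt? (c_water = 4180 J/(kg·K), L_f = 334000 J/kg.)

Heat available from the water dropping to 0 °C: 0.38·4180·51.1 = 81167 J.
Melting all 0.301 kg of ice would need 0.301·334000 = 100534 J.
Since 81167 < 100534 J, not all the ice melts; equilibrium is at 0 °C.
Mass melted = 81167/334000 ≈ 0.243 kg.

m_melted ≈ 0.243 kg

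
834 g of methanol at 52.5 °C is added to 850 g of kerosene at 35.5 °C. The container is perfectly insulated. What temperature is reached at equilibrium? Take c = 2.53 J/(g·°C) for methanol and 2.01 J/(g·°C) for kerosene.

T_f ≈ 44.9 °C

Setting the total heat transfer to zero:
834*2.53*(T − 52.5) + 850*2.01*(T − 35.5) = 0
2110(T − 52.5) + 1708.5(T − 35.5) = 0
(2110 + 1708.5) T = 2110*52.5 + 1708.5*35.5
T ≈ 44.89 °C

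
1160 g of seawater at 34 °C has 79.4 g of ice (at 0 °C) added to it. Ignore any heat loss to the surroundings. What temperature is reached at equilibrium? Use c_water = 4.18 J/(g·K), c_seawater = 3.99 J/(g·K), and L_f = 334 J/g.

Conservation of energy gives ΣQ = 0:
melt ice: 79.4·334 = 26520
  meltwater 0→T: 79.4·4.18·T = 331.89 T
  seawater cools: 1160·3.99·(T − 34) = 4628.4(T − 34)
4960.3 T = 157366 − 26520 = 130846
T ≈ 26.38 °C. Since T > 0 °C, the all-ice-melts assumption holds.

T_f ≈ 26.4 °C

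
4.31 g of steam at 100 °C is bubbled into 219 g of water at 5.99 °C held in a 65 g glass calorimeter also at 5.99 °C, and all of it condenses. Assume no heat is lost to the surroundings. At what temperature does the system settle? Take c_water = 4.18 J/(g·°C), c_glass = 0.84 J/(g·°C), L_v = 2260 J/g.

Setting the total heat transfer to zero:
latent heat released on condensation: 4.31·2260 = 9740.6
  condensate cools 100→T: 4.31·4.18·(T − 100) = 18.02(T − 100)
  water warms: 219·4.18·(T − 5.99) = 915.42(T − 5.99)
  cup: 54.6(T − 5.99)
988.04 T = 9740.6 + 1801.6 + 5810.4 = 17353
T ≈ 17.56 °C — below 100 °C, confirming all the steam condensed.

T_f ≈ 17.6 °C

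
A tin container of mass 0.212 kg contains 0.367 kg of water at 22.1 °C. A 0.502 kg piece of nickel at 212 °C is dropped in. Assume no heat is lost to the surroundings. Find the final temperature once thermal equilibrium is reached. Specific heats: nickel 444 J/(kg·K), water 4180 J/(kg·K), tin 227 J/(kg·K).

T_f ≈ 45.5 °C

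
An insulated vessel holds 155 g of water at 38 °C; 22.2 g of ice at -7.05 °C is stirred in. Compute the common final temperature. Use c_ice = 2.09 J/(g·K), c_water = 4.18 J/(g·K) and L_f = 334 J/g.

T_f ≈ 22.8 °C

Taking heat into each body as positive, Σ m c ΔT = 0:
ice -7.05→0 °C: 22.2×2.09×7.05 = 327.11; melt ice: 22.2×334 = 7414.8; warm the meltwater: 92.8 T; water cools: 155×4.18×(T − 38) = 647.9(T − 38)
740.7 T = 24620 − 7741.9 = 16878
T ≈ 22.79 °C (positive, so assuming full melt was valid).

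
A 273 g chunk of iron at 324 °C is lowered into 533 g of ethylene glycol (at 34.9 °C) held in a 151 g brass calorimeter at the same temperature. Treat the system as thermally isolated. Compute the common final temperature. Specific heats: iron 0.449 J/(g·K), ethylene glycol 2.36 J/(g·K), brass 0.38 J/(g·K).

T_f ≈ 59.5 °C

T_f = Σ m_i c_i T_i / Σ m_i c_i:
T_f = (122.58*324 + 1257.9*34.9 + 57.38*34.9) / (122.58 + 1257.9 + 57.38)
    = 85618 / 1437.8 ≈ 59.55 °C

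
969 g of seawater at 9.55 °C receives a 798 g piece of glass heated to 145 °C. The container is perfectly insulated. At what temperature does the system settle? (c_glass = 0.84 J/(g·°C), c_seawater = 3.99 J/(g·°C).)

Net heat exchanged in the isolated system is zero:
798·0.84·(T − 145) + 969·3.99·(T − 9.55) = 0
4536.6 T = 134120
T = 134120 / 4536.6 = 29.6 °C

T_f ≈ 29.6 °C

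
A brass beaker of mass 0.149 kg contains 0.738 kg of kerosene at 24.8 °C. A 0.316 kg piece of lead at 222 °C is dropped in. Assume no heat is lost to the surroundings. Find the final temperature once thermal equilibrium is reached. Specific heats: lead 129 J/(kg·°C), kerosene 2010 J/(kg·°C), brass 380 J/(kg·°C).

T_f ≈ 29.9 °C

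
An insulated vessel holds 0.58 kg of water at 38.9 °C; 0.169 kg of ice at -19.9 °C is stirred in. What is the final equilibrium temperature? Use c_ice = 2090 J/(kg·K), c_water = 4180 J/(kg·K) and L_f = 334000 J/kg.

Let T be the final temperature. ΣQ_i = 0:
warm ice to 0 °C: 0.169×2090×(0 − (-19.9)) = 7028.9; fusion: m_ice L_f = 0.169×334000 = 56446; meltwater 0→T: 0.169×4180×T = 706.42 T; water cools: 0.58×4180×(T − 38.9) = 2424.4(T − 38.9)
3130.8 T = 94309 − 63475 = 30834
T ≈ 9.85 °C. Since T > 0 °C, the all-ice-melts assumption holds.

T_f ≈ 9.8 °C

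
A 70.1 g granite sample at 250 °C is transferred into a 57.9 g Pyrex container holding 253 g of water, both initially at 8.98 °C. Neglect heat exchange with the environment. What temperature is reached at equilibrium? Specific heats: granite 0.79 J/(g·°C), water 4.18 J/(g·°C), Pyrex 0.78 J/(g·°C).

Let T be the final temperature. ΣQ_i = 0:
70.1·0.79·(T − 250) + 253·4.18·(T − 8.98) + 57.9·0.78·(T − 8.98) = 0
(55.38 + 1057.5 + 45.16) T = 55.38·250 + 1057.5·8.98 + 45.16·8.98
T = 23747/1158.1 ≈ 20.51 °C

T_f ≈ 20.5 °C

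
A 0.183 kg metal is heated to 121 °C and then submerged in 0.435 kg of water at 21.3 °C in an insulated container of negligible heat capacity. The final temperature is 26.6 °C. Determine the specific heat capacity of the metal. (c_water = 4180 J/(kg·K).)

m_s c (T_s − T_f) = m_water c_water (T_f − T_0):
0.183×c×(121 − 26.6) = 0.435×4180×(26.6 − 21.3)
17.28 c = 9637  ⇒  c ≈ 557.9 J/(kg·K)

c ≈ 558 J/(kg·K)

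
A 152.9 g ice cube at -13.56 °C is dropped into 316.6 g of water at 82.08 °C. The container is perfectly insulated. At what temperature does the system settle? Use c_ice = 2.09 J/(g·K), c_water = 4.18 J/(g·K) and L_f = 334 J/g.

Heat gained plus heat lost sum to zero:
ice -13.56→0 °C: 152.9·2.09·13.56 = 4333.2
  melt ice: 152.9·334 = 51069
  meltwater 0→T: 152.9·4.18·T = 639.12 T
  water: 1323.4(T − 82.08)
1962.5 T = 108624 − 55402 = 53222
T ≈ 27.12 °C. Since T > 0 °C, the all-ice-melts assumption holds.

T_f ≈ 27.1 °C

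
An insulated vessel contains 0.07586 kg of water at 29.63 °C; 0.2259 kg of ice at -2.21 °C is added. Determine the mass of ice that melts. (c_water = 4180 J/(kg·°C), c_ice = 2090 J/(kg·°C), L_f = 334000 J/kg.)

Cooling the water to 0 °C releases 0.07586·4180·29.63 = 9395.5 J.
Of that, 0.2259·2090·2.21 = 1043.4 J goes to bring the ice to 0 °C, leaving 8352.1 J.
Fully melting the ice requires m_ice L_f = 0.2259·334000 = 75451 J.
That's not enough to melt it all — equilibrium is at 0 °C with ice remaining.
Mass melted = 8352.1/334000 ≈ 0.02501 kg.

m_melted ≈ 0.025 kg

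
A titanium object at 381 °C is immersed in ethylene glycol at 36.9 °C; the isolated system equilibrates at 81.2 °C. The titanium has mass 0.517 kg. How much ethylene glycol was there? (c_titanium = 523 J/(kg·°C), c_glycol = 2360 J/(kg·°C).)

m ≈ 0.775 kg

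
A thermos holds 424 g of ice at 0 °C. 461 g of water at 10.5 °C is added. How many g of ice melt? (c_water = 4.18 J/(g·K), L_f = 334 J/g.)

Heat available from the water dropping to 0 °C: 461×4.18×10.5 = 20233 J.
Melting all 424 g of ice would need 424×334 = 141616 J.
That's not enough to melt it all — equilibrium is at 0 °C with ice remaining.
Mass melted = 20233/334 ≈ 60.58 g.

m_melted ≈ 60.6 g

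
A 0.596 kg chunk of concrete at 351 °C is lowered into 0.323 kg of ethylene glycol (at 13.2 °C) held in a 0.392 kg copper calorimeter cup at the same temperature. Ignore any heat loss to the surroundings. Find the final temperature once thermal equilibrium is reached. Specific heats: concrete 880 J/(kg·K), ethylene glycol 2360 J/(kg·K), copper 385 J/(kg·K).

T_f ≈ 136.4 °C

Conservation of energy gives ΣQ = 0:
0.596×880×(T − 351) + 0.323×2360×(T − 13.2) + 0.392×385×(T − 13.2) = 0
524.48(T − 351) + 762.28(T − 13.2) + 150.92(T − 13.2) = 0
1437.7 T = 196147
T ≈ 136.43 °C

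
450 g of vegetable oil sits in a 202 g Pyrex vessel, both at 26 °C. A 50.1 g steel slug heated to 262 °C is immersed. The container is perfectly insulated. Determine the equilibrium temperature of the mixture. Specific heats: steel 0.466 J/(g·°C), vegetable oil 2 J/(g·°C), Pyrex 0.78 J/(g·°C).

T_f = Σ m_i c_i T_i / Σ m_i c_i:
T_f = (23.35×262 + 900×26 + 157.56×26) / (23.35 + 900 + 157.56)
    = 33613 / 1080.9 ≈ 31.10 °C

T_f ≈ 31.1 °C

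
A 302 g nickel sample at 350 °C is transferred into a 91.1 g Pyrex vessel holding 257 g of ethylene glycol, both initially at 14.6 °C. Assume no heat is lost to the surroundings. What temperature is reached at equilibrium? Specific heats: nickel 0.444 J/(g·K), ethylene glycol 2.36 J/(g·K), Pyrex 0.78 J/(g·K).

Energy conservation, ΣQ = 0:
302·0.444·(T − 350) + 257·2.36·(T − 14.6) + 91.1·0.78·(T − 14.6) = 0
134.09(T − 350) + 606.52(T − 14.6) + 71.06(T − 14.6) = 0
811.67 T = 56823
T ≈ 70.01 °C

T_f ≈ 70.0 °C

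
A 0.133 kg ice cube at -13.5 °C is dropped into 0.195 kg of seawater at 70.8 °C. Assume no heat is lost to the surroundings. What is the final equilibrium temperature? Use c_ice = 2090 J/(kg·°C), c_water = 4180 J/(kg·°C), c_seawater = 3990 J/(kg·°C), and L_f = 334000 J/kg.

T_f ≈ 5.2 °C

Let T be the final temperature. ΣQ_i = 0:
warm ice to 0 °C: 0.133·2090·(0 − (-13.5)) = 3752.6; latent heat to melt: 0.133·334000 = 44422; meltwater 0→T: 0.133·4180·T = 555.94 T; seawater: 778.05(T − 70.8)
1334 T = 55086 − 48175 = 6911.3
T ≈ 5.18 °C (positive, so assuming full melt was valid).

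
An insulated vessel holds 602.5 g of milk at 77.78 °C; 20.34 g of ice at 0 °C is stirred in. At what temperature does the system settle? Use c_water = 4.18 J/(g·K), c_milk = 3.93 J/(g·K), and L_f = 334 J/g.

T_f ≈ 72.3 °C

Energy conservation, ΣQ = 0:
fusion: m_ice L_f = 20.34·334 = 6793.6
  meltwater 0→T: 20.34·4.18·T = 85.02 T
  milk cools: 602.5·3.93·(T − 77.78) = 2367.8(T − 77.78)
2452.8 T = 184169 − 6793.6 = 177376
T ≈ 72.31 °C. Since T > 0 °C, the all-ice-melts assumption holds.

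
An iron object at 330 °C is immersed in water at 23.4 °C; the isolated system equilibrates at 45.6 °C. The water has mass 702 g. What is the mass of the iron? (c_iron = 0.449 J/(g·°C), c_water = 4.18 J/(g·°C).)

Heat gained plus heat lost sum to zero:
m×0.449×(45.6 − 330) + 702×4.18×(45.6 − 23.4) = 0
-127.7 m = -65143
m = -65143/-127.7 ≈ 510.1 g

m ≈ 510 g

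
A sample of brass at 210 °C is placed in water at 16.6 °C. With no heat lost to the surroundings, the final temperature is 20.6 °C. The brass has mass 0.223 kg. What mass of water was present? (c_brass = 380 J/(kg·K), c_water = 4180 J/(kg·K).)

|Q_brass| = |Q_water|:
0.223×380×(210 − 20.6) = m×4180×(20.6 − 16.6)
16720 m = 16050  ⇒  m ≈ 0.9599 kg

m ≈ 0.96 kg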